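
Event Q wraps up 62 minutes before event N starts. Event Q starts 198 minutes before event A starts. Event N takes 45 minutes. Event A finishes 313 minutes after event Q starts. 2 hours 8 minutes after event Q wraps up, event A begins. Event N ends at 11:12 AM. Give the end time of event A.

1:28 PM

Event N starts at 11:12 AM − 45 min = 10:27 AM.
Event Q ends at 10:27 AM − 62 min = 9:25 AM.
Event A starts at 9:25 AM + 128 min = 11:33 AM.
Event Q starts at 11:33 AM − 198 min = 8:15 AM.
Event A ends at 8:15 AM + 313 min = 1:28 PM.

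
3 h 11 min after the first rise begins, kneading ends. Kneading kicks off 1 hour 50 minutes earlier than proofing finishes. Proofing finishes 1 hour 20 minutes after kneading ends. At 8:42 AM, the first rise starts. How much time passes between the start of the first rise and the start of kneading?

Kneading ends at 8:42 AM + 191 min = 11:53 AM.
Proofing ends at 11:53 AM + 80 min = 1:13 PM.
Kneading starts at 1:13 PM − 110 min = 11:23 AM.
From 8:42 AM to 11:23 AM is 161 minutes.

161 minutes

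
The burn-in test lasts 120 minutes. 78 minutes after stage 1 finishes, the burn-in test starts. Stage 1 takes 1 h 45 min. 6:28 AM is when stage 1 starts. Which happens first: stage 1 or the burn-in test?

Stage 1 ends at 6:28 AM + 105 min = 8:13 AM.
The burn-in test starts at 8:13 AM + 78 min = 9:31 AM.
Stage 1 starts at 6:28 AM and the burn-in test starts at 9:31 AM, so stage 1 is first.

stage 1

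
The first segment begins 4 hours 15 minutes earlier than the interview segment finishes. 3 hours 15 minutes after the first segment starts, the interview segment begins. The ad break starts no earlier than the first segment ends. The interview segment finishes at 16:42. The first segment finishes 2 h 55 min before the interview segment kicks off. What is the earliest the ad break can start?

The first segment starts at 16:42 − 255 min = 12:27.
The interview segment starts at 12:27 + 195 min = 15:42.
The first segment ends at 15:42 − 175 min = 12:47.
The ad break is bounded by the first segment, so the earliest it can start is 12:47.

12:47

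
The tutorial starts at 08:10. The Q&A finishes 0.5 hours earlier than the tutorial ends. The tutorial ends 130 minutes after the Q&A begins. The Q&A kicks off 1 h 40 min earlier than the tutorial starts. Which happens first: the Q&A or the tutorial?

The Q&A starts at 08:10 − 100 min = 06:30.
The Q&A starts at 06:30 and the tutorial starts at 08:10, so the Q&A is first.

the Q&A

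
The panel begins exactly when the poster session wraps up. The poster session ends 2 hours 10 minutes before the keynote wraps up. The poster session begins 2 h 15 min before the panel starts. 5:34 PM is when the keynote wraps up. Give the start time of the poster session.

The poster session ends at 5:34 PM − 130 min = 3:24 PM.
So the panel starts at 3:24 PM.
The poster session starts at 3:24 PM − 135 min = 1:09 PM.

1:09 PM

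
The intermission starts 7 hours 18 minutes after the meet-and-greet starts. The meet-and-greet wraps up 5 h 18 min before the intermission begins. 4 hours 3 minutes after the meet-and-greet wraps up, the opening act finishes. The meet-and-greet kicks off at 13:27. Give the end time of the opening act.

19:30

The intermission starts at 13:27 + 438 min = 20:45.
The meet-and-greet ends at 20:45 − 318 min = 15:27.
The opening act ends at 15:27 + 243 min = 19:30.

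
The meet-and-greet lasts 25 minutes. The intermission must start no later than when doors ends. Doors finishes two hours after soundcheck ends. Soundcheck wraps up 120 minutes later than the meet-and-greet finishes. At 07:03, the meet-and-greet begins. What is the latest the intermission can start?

The meet-and-greet ends at 07:03 + 25 min = 07:28.
Soundcheck ends at 07:28 + 120 min = 09:28.
Doors ends at 09:28 + 120 min = 11:28.
The intermission is bounded by doors, so the latest it can start is 11:28.

11:28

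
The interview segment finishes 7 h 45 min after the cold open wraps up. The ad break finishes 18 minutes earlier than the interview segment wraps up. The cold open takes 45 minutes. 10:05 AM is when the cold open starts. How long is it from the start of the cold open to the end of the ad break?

The cold open ends at 10:05 AM + 45 min = 10:50 AM.
The interview segment ends at 10:50 AM + 465 min = 6:35 PM.
The ad break ends at 6:35 PM − 18 min = 6:17 PM.
From 10:05 AM to 6:17 PM is 8 hours 12 minutes.

8 hours 12 minutes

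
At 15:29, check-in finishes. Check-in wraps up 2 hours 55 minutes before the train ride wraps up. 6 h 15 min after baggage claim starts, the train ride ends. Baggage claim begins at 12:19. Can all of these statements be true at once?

No

The train ride ends at 12:19 + 375 min = 18:34.
Check-in ends at 18:34 − 175 min = 15:39.
But check-in is also said to end at 15:29 — a 10-minute conflict.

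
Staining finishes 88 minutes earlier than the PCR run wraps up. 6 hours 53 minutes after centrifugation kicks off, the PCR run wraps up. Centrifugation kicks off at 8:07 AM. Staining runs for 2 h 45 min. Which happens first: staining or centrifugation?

The PCR run ends at 8:07 AM + 413 min = 3:00 PM.
Staining ends at 3:00 PM − 88 min = 1:32 PM.
Staining starts at 1:32 PM − 165 min = 10:47 AM.
Staining starts at 10:47 AM and centrifugation starts at 8:07 AM, so centrifugation is first.

centrifugation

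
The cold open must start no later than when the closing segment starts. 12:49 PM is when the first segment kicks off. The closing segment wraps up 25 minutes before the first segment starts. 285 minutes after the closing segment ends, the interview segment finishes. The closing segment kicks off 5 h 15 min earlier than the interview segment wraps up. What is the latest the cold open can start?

11:54 AM

The closing segment ends at 12:49 PM − 25 min = 12:24 PM.
The interview segment ends at 12:24 PM + 285 min = 5:09 PM.
The closing segment starts at 5:09 PM − 315 min = 11:54 AM.
The cold open is bounded by the closing segment, so the latest it can start is 11:54 AM.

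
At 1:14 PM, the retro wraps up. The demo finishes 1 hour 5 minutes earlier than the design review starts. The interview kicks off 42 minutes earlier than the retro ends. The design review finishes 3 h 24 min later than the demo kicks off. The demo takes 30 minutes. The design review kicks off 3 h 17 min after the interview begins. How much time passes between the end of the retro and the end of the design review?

4 hours 24 minutes

The interview starts at 1:14 PM − 42 min = 12:32 PM.
The design review starts at 12:32 PM + 197 min = 3:49 PM.
The demo ends at 3:49 PM − 65 min = 2:44 PM.
The demo starts at 2:44 PM − 30 min = 2:14 PM.
The design review ends at 2:14 PM + 204 min = 5:38 PM.
From 1:14 PM to 5:38 PM is 4 hours 24 minutes.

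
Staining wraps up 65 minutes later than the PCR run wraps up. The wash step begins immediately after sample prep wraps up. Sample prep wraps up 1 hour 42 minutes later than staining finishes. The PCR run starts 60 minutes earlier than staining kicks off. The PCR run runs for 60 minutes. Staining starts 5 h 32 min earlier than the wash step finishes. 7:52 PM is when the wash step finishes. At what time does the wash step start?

Staining starts at 7:52 PM − 332 min = 2:20 PM.
The PCR run starts at 2:20 PM − 60 min = 1:20 PM.
The PCR run ends at 1:20 PM + 60 min = 2:20 PM.
Staining ends at 2:20 PM + 65 min = 3:25 PM.
Sample prep ends at 3:25 PM + 102 min = 5:07 PM.
So the wash step starts at 5:07 PM.

5:07 PM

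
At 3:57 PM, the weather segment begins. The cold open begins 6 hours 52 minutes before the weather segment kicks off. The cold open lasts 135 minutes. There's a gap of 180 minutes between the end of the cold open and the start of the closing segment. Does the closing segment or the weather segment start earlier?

The cold open starts at 3:57 PM − 412 min = 9:05 AM.
The cold open ends at 9:05 AM + 135 min = 11:20 AM.
The closing segment starts at 11:20 AM + 180 min = 2:20 PM.
The closing segment starts at 2:20 PM and the weather segment starts at 3:57 PM, so the closing segment is first.

the closing segment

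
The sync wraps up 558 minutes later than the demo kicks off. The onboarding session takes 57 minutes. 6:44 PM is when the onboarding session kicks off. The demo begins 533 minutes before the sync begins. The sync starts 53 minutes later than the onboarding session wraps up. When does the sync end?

The onboarding session ends at 6:44 PM + 57 min = 7:41 PM.
The sync starts at 7:41 PM + 53 min = 8:34 PM.
The demo starts at 8:34 PM − 533 min = 11:41 AM.
The sync ends at 11:41 AM + 558 min = 8:59 PM.

8:59 PM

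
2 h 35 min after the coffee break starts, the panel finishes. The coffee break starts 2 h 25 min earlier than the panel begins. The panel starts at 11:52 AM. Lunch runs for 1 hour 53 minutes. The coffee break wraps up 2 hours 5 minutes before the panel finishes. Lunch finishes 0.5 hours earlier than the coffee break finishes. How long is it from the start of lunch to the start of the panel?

258 minutes

The coffee break starts at 11:52 AM − 145 min = 9:27 AM.
The panel ends at 9:27 AM + 155 min = 12:02 PM.
The coffee break ends at 12:02 PM − 125 min = 9:57 AM.
Lunch ends at 9:57 AM − 30 min = 9:27 AM.
Lunch starts at 9:27 AM − 113 min = 7:34 AM.
From 7:34 AM to 11:52 AM is 258 minutes.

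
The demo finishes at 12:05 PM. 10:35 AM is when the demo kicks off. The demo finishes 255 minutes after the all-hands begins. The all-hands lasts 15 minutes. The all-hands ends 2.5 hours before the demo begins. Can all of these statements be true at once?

Yes

The all-hands ends at 10:35 AM − 150 min = 8:05 AM.
The all-hands starts at 8:05 AM − 15 min = 7:50 AM.
The demo ends at 7:50 AM + 255 min = 12:05 PM.
That matches the stated 12:05 PM, so the schedule is consistent.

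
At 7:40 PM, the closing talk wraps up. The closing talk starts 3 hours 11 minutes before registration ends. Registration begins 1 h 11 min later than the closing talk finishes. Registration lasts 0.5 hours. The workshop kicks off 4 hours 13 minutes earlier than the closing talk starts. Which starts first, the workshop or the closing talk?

the workshop

Registration starts at 7:40 PM + 71 min = 8:51 PM.
Registration ends at 8:51 PM + 30 min = 9:21 PM.
The closing talk starts at 9:21 PM − 191 min = 6:10 PM.
The workshop starts at 6:10 PM − 253 min = 1:57 PM.
The workshop starts at 1:57 PM and the closing talk starts at 6:10 PM, so the workshop is first.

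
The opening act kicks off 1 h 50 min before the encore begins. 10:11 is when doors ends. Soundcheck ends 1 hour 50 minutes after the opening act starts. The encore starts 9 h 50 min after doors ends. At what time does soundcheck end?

20:01

The encore starts at 10:11 + 590 min = 20:01.
The opening act starts at 20:01 − 110 min = 18:11.
Soundcheck ends at 18:11 + 110 min = 20:01.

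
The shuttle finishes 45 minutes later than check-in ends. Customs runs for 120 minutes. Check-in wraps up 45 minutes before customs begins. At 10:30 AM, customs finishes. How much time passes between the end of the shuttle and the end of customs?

Customs starts at 10:30 AM − 120 min = 8:30 AM.
Check-in ends at 8:30 AM − 45 min = 7:45 AM.
The shuttle ends at 7:45 AM + 45 min = 8:30 AM.
From 8:30 AM to 10:30 AM is 2 hours.

2 hours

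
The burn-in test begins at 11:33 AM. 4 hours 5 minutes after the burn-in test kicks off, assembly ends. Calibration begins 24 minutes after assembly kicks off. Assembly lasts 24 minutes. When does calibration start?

Assembly ends at 11:33 AM + 245 min = 3:38 PM.
Assembly starts at 3:38 PM − 24 min = 3:14 PM.
Calibration starts at 3:14 PM + 24 min = 3:38 PM.

3:38 PM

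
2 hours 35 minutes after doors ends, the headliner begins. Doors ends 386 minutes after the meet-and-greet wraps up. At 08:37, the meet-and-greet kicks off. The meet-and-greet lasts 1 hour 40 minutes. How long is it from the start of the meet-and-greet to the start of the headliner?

10 hours 41 minutes

The meet-and-greet ends at 08:37 + 100 min = 10:17.
Doors ends at 10:17 + 386 min = 16:43.
The headliner starts at 16:43 + 155 min = 19:18.
From 08:37 to 19:18 is 10 hours 41 minutes.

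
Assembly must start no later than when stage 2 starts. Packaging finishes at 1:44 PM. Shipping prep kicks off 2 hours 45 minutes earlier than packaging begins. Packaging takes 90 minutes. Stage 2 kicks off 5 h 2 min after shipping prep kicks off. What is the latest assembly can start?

Packaging starts at 1:44 PM − 90 min = 12:14 PM.
Shipping prep starts at 12:14 PM − 165 min = 9:29 AM.
Stage 2 starts at 9:29 AM + 302 min = 2:31 PM.
Assembly is bounded by stage 2, so the latest it can start is 2:31 PM.

2:31 PM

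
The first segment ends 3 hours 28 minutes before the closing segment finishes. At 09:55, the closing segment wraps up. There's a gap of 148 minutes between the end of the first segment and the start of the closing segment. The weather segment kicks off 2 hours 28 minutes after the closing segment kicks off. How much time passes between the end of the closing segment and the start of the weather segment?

The first segment ends at 09:55 − 208 min = 06:27.
The closing segment starts at 06:27 + 148 min = 08:55.
The weather segment starts at 08:55 + 148 min = 11:23.
From 09:55 to 11:23 is 1 h 28 min.

1 h 28 min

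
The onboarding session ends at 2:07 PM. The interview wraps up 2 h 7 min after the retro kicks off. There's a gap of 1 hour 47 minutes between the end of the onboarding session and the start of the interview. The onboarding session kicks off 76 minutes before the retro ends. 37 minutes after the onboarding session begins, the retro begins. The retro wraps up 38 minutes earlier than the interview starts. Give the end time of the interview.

4:44 PM

The interview starts at 2:07 PM + 107 min = 3:54 PM.
The retro ends at 3:54 PM − 38 min = 3:16 PM.
The onboarding session starts at 3:16 PM − 76 min = 2:00 PM.
The retro starts at 2:00 PM + 37 min = 2:37 PM.
The interview ends at 2:37 PM + 127 min = 4:44 PM.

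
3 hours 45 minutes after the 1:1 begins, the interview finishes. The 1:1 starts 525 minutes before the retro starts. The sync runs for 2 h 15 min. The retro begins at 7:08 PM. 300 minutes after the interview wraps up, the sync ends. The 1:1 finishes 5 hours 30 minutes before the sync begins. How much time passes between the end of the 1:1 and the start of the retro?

465 minutes

The 1:1 starts at 7:08 PM − 525 min = 10:23 AM.
The interview ends at 10:23 AM + 225 min = 2:08 PM.
The sync ends at 2:08 PM + 300 min = 7:08 PM.
The sync starts at 7:08 PM − 135 min = 4:53 PM.
The 1:1 ends at 4:53 PM − 330 min = 11:23 AM.
From 11:23 AM to 7:08 PM is 465 minutes.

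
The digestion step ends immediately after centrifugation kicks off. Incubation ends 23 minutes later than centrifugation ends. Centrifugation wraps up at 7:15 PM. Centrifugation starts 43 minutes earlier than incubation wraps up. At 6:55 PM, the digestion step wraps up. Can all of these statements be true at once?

Incubation ends at 7:15 PM + 23 min = 7:38 PM.
Centrifugation starts at 7:38 PM − 43 min = 6:55 PM.
So the digestion step ends at 6:55 PM.
That matches the stated 6:55 PM, so the schedule is consistent.

Yes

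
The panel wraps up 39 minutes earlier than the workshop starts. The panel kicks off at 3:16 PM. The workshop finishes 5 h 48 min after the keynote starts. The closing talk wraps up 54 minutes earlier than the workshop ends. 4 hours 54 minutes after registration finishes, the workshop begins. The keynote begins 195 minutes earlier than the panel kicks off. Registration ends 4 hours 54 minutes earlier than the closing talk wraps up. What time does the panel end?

The keynote starts at 3:16 PM − 195 min = 12:01 PM.
The workshop ends at 12:01 PM + 348 min = 5:49 PM.
The closing talk ends at 5:49 PM − 54 min = 4:55 PM.
Registration ends at 4:55 PM − 294 min = 12:01 PM.
The workshop starts at 12:01 PM + 294 min = 4:55 PM.
The panel ends at 4:55 PM − 39 min = 4:16 PM.

4:16 PM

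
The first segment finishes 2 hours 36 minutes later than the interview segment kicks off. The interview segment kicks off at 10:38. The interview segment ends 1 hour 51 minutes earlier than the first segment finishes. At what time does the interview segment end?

The first segment ends at 10:38 + 156 min = 13:14.
The interview segment ends at 13:14 − 111 min = 11:23.

11:23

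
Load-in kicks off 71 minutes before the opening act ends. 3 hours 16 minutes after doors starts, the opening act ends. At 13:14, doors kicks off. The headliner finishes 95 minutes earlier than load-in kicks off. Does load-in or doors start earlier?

The opening act ends at 13:14 + 196 min = 16:30.
Load-in starts at 16:30 − 71 min = 15:19.
Load-in starts at 15:19 and doors starts at 13:14, so doors is first.

doors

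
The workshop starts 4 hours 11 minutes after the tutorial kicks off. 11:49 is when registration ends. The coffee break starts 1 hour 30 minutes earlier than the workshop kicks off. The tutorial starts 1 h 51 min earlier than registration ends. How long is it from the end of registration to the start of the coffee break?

The tutorial starts at 11:49 − 111 min = 09:58.
The workshop starts at 09:58 + 251 min = 14:09.
The coffee break starts at 14:09 − 90 min = 12:39.
From 11:49 to 12:39 is 50 minutes.

50 minutes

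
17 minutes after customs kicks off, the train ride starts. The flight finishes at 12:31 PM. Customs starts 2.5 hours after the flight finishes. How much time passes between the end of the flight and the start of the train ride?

Customs starts at 12:31 PM + 150 min = 3:01 PM.
The train ride starts at 3:01 PM + 17 min = 3:18 PM.
From 12:31 PM to 3:18 PM is 167 minutes.

167 minutes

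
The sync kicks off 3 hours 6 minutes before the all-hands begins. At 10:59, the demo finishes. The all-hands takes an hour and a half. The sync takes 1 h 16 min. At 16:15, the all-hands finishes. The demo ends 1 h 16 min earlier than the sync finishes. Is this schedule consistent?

No

The all-hands starts at 16:15 − 90 min = 14:45.
The sync starts at 14:45 − 186 min = 11:39.
The sync ends at 11:39 + 76 min = 12:55.
The demo ends at 12:55 − 76 min = 11:39.
But the demo is also said to end at 10:59 — a 40-minute conflict.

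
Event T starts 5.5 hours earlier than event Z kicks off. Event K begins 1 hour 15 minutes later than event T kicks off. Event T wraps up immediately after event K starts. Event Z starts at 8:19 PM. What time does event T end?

Event T starts at 8:19 PM − 330 min = 2:49 PM.
Event K starts at 2:49 PM + 75 min = 4:04 PM.
So event T ends at 4:04 PM.

4:04 PM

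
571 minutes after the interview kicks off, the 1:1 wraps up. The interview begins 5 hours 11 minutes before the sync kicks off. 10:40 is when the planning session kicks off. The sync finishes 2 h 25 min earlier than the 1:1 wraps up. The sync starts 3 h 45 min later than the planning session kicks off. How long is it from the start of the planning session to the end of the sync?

340 minutes

The sync starts at 10:40 + 225 min = 14:25.
The interview starts at 14:25 − 311 min = 09:14.
The 1:1 ends at 09:14 + 571 min = 18:45.
The sync ends at 18:45 − 145 min = 16:20.
From 10:40 to 16:20 is 340 minutes.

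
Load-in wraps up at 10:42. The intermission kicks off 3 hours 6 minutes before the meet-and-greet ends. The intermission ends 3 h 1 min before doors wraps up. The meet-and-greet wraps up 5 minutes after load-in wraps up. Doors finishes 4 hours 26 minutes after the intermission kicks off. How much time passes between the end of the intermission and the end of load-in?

96 minutes

The meet-and-greet ends at 10:42 + 5 min = 10:47.
The intermission starts at 10:47 − 186 min = 07:41.
Doors ends at 07:41 + 266 min = 12:07.
The intermission ends at 12:07 − 181 min = 09:06.
From 09:06 to 10:42 is 96 minutes.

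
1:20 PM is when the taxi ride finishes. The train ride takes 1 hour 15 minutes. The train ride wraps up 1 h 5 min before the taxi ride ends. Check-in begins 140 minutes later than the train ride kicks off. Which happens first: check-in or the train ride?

The train ride ends at 1:20 PM − 65 min = 12:15 PM.
The train ride starts at 12:15 PM − 75 min = 11:00 AM.
Check-in starts at 11:00 AM + 140 min = 1:20 PM.
Check-in starts at 1:20 PM and the train ride starts at 11:00 AM, so the train ride is first.

the train ride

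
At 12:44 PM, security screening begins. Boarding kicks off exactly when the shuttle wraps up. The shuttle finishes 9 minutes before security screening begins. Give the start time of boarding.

The shuttle ends at 12:44 PM − 9 min = 12:35 PM.
So boarding starts at 12:35 PM.

12:35 PM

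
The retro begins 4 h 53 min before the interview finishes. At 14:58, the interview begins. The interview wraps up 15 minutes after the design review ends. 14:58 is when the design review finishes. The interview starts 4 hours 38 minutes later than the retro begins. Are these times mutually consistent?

Yes

The interview ends at 14:58 + 15 min = 15:13.
The retro starts at 15:13 − 293 min = 10:20.
The interview starts at 10:20 + 278 min = 14:58.
That matches the stated 14:58, so the schedule is consistent.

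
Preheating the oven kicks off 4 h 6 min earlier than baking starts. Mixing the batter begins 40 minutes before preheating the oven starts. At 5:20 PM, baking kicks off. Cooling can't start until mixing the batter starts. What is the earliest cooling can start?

12:34 PM

Preheating the oven starts at 5:20 PM − 246 min = 1:14 PM.
Mixing the batter starts at 1:14 PM − 40 min = 12:34 PM.
Cooling is bounded by mixing the batter, so the earliest it can start is 12:34 PM.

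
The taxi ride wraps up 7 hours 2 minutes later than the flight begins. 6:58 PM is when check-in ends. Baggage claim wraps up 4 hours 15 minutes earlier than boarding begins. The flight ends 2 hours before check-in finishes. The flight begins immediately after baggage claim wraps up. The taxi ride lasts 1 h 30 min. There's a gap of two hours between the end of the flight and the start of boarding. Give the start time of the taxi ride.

The flight ends at 6:58 PM − 120 min = 4:58 PM.
Boarding starts at 4:58 PM + 120 min = 6:58 PM.
Baggage claim ends at 6:58 PM − 255 min = 2:43 PM.
So the flight starts at 2:43 PM.
The taxi ride ends at 2:43 PM + 422 min = 9:45 PM.
The taxi ride starts at 9:45 PM − 90 min = 8:15 PM.

8:15 PM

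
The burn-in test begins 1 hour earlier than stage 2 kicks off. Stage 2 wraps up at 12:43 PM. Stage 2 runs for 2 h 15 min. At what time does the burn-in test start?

Stage 2 starts at 12:43 PM − 135 min = 10:28 AM.
The burn-in test starts at 10:28 AM − 60 min = 9:28 AM.

9:28 AM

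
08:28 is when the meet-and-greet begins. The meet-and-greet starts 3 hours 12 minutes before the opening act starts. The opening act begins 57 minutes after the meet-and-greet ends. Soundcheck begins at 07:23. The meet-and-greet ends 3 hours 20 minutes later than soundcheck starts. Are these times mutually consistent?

The meet-and-greet ends at 07:23 + 200 min = 10:43.
The opening act starts at 10:43 + 57 min = 11:40.
The meet-and-greet starts at 11:40 − 192 min = 08:28.
That matches the stated 08:28, so the schedule is consistent.

Yes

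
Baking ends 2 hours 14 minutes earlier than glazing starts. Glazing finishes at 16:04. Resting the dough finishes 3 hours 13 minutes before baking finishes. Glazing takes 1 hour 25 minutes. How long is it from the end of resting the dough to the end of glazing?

412 minutes

Glazing starts at 16:04 − 85 min = 14:39.
Baking ends at 14:39 − 134 min = 12:25.
Resting the dough ends at 12:25 − 193 min = 09:12.
From 09:12 to 16:04 is 412 minutes.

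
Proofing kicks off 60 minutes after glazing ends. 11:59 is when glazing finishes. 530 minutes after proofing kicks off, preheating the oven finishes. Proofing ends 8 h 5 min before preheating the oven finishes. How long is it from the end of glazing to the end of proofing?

Proofing starts at 11:59 + 60 min = 12:59.
Preheating the oven ends at 12:59 + 530 min = 21:49.
Proofing ends at 21:49 − 485 min = 13:44.
From 11:59 to 13:44 is 1 hour 45 minutes.

1 hour 45 minutes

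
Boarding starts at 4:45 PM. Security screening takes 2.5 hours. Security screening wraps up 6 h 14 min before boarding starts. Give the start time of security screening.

Security screening ends at 4:45 PM − 374 min = 10:31 AM.
Security screening starts at 10:31 AM − 150 min = 8:01 AM.

8:01 AM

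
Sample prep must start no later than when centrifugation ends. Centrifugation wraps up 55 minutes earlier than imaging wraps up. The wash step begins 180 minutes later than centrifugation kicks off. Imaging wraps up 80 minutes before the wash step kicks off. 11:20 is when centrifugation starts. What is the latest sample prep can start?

The wash step starts at 11:20 + 180 min = 14:20.
Imaging ends at 14:20 − 80 min = 13:00.
Centrifugation ends at 13:00 − 55 min = 12:05.
Sample prep is bounded by centrifugation, so the latest it can start is 12:05.

12:05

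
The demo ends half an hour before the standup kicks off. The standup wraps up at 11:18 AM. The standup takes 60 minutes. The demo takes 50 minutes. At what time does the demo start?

The standup starts at 11:18 AM − 60 min = 10:18 AM.
The demo ends at 10:18 AM − 30 min = 9:48 AM.
The demo starts at 9:48 AM − 50 min = 8:58 AM.

8:58 AM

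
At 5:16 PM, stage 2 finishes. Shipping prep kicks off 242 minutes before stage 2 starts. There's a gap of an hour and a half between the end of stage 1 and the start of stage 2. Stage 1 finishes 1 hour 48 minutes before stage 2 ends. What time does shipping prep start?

Stage 1 ends at 5:16 PM − 108 min = 3:28 PM.
Stage 2 starts at 3:28 PM + 90 min = 4:58 PM.
Shipping prep starts at 4:58 PM − 242 min = 12:56 PM.

12:56 PM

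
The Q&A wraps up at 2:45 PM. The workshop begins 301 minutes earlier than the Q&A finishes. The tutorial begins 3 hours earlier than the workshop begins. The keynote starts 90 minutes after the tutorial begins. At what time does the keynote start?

8:14 AM

The workshop starts at 2:45 PM − 301 min = 9:44 AM.
The tutorial starts at 9:44 AM − 180 min = 6:44 AM.
The keynote starts at 6:44 AM + 90 min = 8:14 AM.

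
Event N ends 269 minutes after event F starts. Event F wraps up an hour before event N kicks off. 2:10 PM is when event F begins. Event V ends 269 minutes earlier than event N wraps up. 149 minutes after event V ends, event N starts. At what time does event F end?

3:39 PM

Event N ends at 2:10 PM + 269 min = 6:39 PM.
Event V ends at 6:39 PM − 269 min = 2:10 PM.
Event N starts at 2:10 PM + 149 min = 4:39 PM.
Event F ends at 4:39 PM − 60 min = 3:39 PM.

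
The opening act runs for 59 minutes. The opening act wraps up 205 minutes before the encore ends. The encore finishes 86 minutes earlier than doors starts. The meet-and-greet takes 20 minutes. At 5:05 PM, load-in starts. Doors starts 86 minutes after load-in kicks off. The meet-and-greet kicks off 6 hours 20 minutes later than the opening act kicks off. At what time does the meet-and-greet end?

7:21 PM

Doors starts at 5:05 PM + 86 min = 6:31 PM.
The encore ends at 6:31 PM − 86 min = 5:05 PM.
The opening act ends at 5:05 PM − 205 min = 1:40 PM.
The opening act starts at 1:40 PM − 59 min = 12:41 PM.
The meet-and-greet starts at 12:41 PM + 380 min = 7:01 PM.
The meet-and-greet ends at 7:01 PM + 20 min = 7:21 PM.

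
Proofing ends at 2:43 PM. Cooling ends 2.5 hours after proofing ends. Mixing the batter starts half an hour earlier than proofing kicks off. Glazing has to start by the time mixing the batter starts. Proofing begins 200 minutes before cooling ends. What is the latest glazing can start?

1:23 PM

Cooling ends at 2:43 PM + 150 min = 5:13 PM.
Proofing starts at 5:13 PM − 200 min = 1:53 PM.
Mixing the batter starts at 1:53 PM − 30 min = 1:23 PM.
Glazing is bounded by mixing the batter, so the latest it can start is 1:23 PM.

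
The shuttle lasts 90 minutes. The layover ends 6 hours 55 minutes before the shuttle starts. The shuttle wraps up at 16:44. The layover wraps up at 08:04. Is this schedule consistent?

No

The shuttle starts at 16:44 − 90 min = 15:14.
The layover ends at 15:14 − 415 min = 08:19.
But the layover is also said to end at 08:04 — a 15-minute conflict.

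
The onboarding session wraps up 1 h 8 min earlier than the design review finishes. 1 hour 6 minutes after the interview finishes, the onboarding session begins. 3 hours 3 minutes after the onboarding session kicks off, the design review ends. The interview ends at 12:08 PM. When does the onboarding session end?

3:09 PM

The onboarding session starts at 12:08 PM + 66 min = 1:14 PM.
The design review ends at 1:14 PM + 183 min = 4:17 PM.
The onboarding session ends at 4:17 PM − 68 min = 3:09 PM.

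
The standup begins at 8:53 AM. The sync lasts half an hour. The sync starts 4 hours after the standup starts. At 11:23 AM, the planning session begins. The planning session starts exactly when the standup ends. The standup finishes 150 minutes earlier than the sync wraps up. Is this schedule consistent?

No

The sync starts at 8:53 AM + 240 min = 12:53 PM.
The sync ends at 12:53 PM + 30 min = 1:23 PM.
The standup ends at 1:23 PM − 150 min = 10:53 AM.
So the planning session starts at 10:53 AM.
But the planning session is also said to start at 11:23 AM — a 30-minute conflict.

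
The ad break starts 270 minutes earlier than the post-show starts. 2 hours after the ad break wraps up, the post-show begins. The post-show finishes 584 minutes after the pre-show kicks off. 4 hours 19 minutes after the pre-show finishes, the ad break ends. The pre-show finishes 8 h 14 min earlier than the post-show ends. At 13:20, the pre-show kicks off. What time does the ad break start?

16:39

The post-show ends at 13:20 + 584 min = 23:04.
The pre-show ends at 23:04 − 494 min = 14:50.
The ad break ends at 14:50 + 259 min = 19:09.
The post-show starts at 19:09 + 120 min = 21:09.
The ad break starts at 21:09 − 270 min = 16:39.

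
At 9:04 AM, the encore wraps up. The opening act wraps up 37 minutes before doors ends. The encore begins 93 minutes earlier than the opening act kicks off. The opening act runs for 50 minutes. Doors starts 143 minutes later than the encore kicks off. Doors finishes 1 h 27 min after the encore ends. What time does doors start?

Doors ends at 9:04 AM + 87 min = 10:31 AM.
The opening act ends at 10:31 AM − 37 min = 9:54 AM.
The opening act starts at 9:54 AM − 50 min = 9:04 AM.
The encore starts at 9:04 AM − 93 min = 7:31 AM.
Doors starts at 7:31 AM + 143 min = 9:54 AM.

9:54 AM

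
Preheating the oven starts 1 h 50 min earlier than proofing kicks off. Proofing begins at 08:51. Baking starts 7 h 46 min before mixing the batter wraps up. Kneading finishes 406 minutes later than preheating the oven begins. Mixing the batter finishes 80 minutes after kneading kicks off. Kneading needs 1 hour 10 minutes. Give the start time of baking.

06:11

Preheating the oven starts at 08:51 − 110 min = 07:01.
Kneading ends at 07:01 + 406 min = 13:47.
Kneading starts at 13:47 − 70 min = 12:37.
Mixing the batter ends at 12:37 + 80 min = 13:57.
Baking starts at 13:57 − 466 min = 06:11.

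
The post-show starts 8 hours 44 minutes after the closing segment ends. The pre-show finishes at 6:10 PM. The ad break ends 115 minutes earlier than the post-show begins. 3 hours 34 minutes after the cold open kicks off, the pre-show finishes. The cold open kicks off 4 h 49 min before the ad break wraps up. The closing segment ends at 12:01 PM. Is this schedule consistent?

The post-show starts at 12:01 PM + 524 min = 8:45 PM.
The ad break ends at 8:45 PM − 115 min = 6:50 PM.
The cold open starts at 6:50 PM − 289 min = 2:01 PM.
The pre-show ends at 2:01 PM + 214 min = 5:35 PM.
But the pre-show is also said to end at 6:10 PM — a 35-minute conflict.

No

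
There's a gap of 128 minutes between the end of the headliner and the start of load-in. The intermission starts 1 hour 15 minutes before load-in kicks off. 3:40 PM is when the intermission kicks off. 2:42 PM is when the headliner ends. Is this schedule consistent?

No

Load-in starts at 2:42 PM + 128 min = 4:50 PM.
The intermission starts at 4:50 PM − 75 min = 3:35 PM.
But the intermission is also said to start at 3:40 PM — a 5-minute conflict.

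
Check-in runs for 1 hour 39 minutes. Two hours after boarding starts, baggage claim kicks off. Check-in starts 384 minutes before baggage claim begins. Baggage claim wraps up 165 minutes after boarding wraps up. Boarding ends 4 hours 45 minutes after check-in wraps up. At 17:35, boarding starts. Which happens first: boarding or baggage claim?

Baggage claim starts at 17:35 + 120 min = 19:35.
Boarding starts at 17:35 and baggage claim starts at 19:35, so boarding is first.

boarding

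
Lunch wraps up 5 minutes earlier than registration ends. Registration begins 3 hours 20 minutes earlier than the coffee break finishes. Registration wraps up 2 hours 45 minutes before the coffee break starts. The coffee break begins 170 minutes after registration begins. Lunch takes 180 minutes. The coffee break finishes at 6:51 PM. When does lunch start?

12:31 PM

Registration starts at 6:51 PM − 200 min = 3:31 PM.
The coffee break starts at 3:31 PM + 170 min = 6:21 PM.
Registration ends at 6:21 PM − 165 min = 3:36 PM.
Lunch ends at 3:36 PM − 5 min = 3:31 PM.
Lunch starts at 3:31 PM − 180 min = 12:31 PM.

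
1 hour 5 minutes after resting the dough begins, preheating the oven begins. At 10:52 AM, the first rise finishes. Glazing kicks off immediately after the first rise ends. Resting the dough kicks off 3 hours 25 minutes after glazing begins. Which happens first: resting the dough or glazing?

glazing

Glazing starts at 10:52 AM.
Resting the dough starts at 10:52 AM + 205 min = 2:17 PM.
Resting the dough starts at 2:17 PM and glazing starts at 10:52 AM, so glazing is first.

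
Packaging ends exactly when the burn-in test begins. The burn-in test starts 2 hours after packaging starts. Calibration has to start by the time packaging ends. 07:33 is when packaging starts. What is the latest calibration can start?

The burn-in test starts at 07:33 + 120 min = 09:33.
So packaging ends at 09:33.
Calibration is bounded by packaging, so the latest it can start is 09:33.

09:33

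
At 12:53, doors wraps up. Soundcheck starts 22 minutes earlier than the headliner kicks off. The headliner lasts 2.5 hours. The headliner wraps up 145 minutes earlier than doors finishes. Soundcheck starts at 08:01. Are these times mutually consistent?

The headliner ends at 12:53 − 145 min = 10:28.
The headliner starts at 10:28 − 150 min = 07:58.
Soundcheck starts at 07:58 − 22 min = 07:36.
But soundcheck is also said to start at 08:01 — a 25-minute conflict.

No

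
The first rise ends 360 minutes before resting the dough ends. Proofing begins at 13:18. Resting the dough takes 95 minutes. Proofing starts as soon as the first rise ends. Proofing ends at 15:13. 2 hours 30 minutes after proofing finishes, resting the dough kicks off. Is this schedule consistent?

Resting the dough starts at 15:13 + 150 min = 17:43.
Resting the dough ends at 17:43 + 95 min = 19:18.
The first rise ends at 19:18 − 360 min = 13:18.
So proofing starts at 13:18.
That matches the stated 13:18, so the schedule is consistent.

Yes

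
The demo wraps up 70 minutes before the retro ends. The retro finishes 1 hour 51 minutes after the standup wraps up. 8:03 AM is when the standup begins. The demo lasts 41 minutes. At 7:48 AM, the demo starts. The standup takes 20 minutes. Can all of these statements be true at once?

The standup ends at 8:03 AM + 20 min = 8:23 AM.
The retro ends at 8:23 AM + 111 min = 10:14 AM.
The demo ends at 10:14 AM − 70 min = 9:04 AM.
The demo starts at 9:04 AM − 41 min = 8:23 AM.
But the demo is also said to start at 7:48 AM — a 35-minute conflict.

No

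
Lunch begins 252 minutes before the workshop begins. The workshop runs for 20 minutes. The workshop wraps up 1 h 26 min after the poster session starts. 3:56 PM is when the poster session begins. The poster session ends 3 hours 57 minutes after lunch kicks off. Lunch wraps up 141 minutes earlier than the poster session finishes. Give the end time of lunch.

The workshop ends at 3:56 PM + 86 min = 5:22 PM.
The workshop starts at 5:22 PM − 20 min = 5:02 PM.
Lunch starts at 5:02 PM − 252 min = 12:50 PM.
The poster session ends at 12:50 PM + 237 min = 4:47 PM.
Lunch ends at 4:47 PM − 141 min = 2:26 PM.

2:26 PM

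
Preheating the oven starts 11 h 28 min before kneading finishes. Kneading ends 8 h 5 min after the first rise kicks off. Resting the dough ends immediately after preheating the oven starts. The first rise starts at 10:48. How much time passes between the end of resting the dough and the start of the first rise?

203 minutes

Kneading ends at 10:48 + 485 min = 18:53.
Preheating the oven starts at 18:53 − 688 min = 07:25.
So resting the dough ends at 07:25.
From 07:25 to 10:48 is 203 minutes.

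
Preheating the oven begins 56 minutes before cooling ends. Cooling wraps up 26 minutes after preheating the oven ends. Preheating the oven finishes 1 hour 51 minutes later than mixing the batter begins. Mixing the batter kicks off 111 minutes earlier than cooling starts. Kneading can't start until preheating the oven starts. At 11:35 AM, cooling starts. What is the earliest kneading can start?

Mixing the batter starts at 11:35 AM − 111 min = 9:44 AM.
Preheating the oven ends at 9:44 AM + 111 min = 11:35 AM.
Cooling ends at 11:35 AM + 26 min = 12:01 PM.
Preheating the oven starts at 12:01 PM − 56 min = 11:05 AM.
Kneading is bounded by preheating the oven, so the earliest it can start is 11:05 AM.

11:05 AM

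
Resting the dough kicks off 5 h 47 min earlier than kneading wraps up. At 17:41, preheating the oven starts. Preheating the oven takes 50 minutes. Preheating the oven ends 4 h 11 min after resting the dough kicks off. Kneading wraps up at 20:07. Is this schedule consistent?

Yes

Resting the dough starts at 20:07 − 347 min = 14:20.
Preheating the oven ends at 14:20 + 251 min = 18:31.
Preheating the oven starts at 18:31 − 50 min = 17:41.
That matches the stated 17:41, so the schedule is consistent.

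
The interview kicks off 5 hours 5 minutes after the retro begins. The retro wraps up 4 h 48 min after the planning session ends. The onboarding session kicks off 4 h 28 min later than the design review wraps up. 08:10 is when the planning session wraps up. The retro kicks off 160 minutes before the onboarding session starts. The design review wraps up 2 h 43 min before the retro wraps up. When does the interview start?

17:08

The retro ends at 08:10 + 288 min = 12:58.
The design review ends at 12:58 − 163 min = 10:15.
The onboarding session starts at 10:15 + 268 min = 14:43.
The retro starts at 14:43 − 160 min = 12:03.
The interview starts at 12:03 + 305 min = 17:08.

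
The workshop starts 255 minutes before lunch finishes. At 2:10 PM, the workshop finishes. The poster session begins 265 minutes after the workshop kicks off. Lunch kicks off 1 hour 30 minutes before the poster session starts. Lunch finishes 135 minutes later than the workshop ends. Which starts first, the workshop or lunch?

Lunch ends at 2:10 PM + 135 min = 4:25 PM.
The workshop starts at 4:25 PM − 255 min = 12:10 PM.
The poster session starts at 12:10 PM + 265 min = 4:35 PM.
Lunch starts at 4:35 PM − 90 min = 3:05 PM.
The workshop starts at 12:10 PM and lunch starts at 3:05 PM, so the workshop is first.

the workshop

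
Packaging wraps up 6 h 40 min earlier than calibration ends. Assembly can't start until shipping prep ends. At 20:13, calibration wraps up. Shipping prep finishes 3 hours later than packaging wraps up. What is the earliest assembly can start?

Packaging ends at 20:13 − 400 min = 13:33.
Shipping prep ends at 13:33 + 180 min = 16:33.
Assembly is bounded by shipping prep, so the earliest it can start is 16:33.

16:33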